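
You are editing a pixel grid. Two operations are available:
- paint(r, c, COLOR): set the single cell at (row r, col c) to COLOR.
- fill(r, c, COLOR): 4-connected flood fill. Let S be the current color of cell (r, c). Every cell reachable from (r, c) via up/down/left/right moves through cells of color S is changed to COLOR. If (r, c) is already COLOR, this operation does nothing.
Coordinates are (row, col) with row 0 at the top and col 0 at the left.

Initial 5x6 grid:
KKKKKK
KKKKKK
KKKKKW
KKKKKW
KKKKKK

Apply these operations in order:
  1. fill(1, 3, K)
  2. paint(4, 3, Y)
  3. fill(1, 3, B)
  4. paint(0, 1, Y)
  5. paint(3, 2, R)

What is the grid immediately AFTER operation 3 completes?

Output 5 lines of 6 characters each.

After op 1 fill(1,3,K) [0 cells changed]:
KKKKKK
KKKKKK
KKKKKW
KKKKKW
KKKKKK
After op 2 paint(4,3,Y):
KKKKKK
KKKKKK
KKKKKW
KKKKKW
KKKYKK
After op 3 fill(1,3,B) [27 cells changed]:
BBBBBB
BBBBBB
BBBBBW
BBBBBW
BBBYBB

Answer: BBBBBB
BBBBBB
BBBBBW
BBBBBW
BBBYBB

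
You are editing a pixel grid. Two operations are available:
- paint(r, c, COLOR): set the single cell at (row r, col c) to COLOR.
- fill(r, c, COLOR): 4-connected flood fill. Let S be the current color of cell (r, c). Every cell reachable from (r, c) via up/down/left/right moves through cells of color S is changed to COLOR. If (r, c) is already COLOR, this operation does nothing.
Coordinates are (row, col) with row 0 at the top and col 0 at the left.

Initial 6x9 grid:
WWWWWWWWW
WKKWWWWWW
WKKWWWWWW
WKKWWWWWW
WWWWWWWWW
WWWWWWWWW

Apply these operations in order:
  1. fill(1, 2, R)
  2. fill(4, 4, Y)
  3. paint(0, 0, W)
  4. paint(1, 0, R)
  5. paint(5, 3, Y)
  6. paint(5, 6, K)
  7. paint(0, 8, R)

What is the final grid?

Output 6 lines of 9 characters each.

After op 1 fill(1,2,R) [6 cells changed]:
WWWWWWWWW
WRRWWWWWW
WRRWWWWWW
WRRWWWWWW
WWWWWWWWW
WWWWWWWWW
After op 2 fill(4,4,Y) [48 cells changed]:
YYYYYYYYY
YRRYYYYYY
YRRYYYYYY
YRRYYYYYY
YYYYYYYYY
YYYYYYYYY
After op 3 paint(0,0,W):
WYYYYYYYY
YRRYYYYYY
YRRYYYYYY
YRRYYYYYY
YYYYYYYYY
YYYYYYYYY
After op 4 paint(1,0,R):
WYYYYYYYY
RRRYYYYYY
YRRYYYYYY
YRRYYYYYY
YYYYYYYYY
YYYYYYYYY
After op 5 paint(5,3,Y):
WYYYYYYYY
RRRYYYYYY
YRRYYYYYY
YRRYYYYYY
YYYYYYYYY
YYYYYYYYY
After op 6 paint(5,6,K):
WYYYYYYYY
RRRYYYYYY
YRRYYYYYY
YRRYYYYYY
YYYYYYYYY
YYYYYYKYY
After op 7 paint(0,8,R):
WYYYYYYYR
RRRYYYYYY
YRRYYYYYY
YRRYYYYYY
YYYYYYYYY
YYYYYYKYY

Answer: WYYYYYYYR
RRRYYYYYY
YRRYYYYYY
YRRYYYYYY
YYYYYYYYY
YYYYYYKYY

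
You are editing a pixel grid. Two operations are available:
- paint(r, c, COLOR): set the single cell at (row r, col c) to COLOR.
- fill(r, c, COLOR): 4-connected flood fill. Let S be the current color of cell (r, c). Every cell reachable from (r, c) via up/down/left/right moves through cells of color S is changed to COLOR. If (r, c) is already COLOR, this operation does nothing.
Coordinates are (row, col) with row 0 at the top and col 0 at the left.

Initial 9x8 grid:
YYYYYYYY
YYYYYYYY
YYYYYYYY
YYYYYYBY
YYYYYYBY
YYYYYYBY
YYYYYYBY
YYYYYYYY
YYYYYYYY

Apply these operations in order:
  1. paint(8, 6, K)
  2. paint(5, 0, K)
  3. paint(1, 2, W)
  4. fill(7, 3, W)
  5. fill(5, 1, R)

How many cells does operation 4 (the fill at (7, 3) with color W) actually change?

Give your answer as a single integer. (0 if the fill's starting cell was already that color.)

Answer: 65

Derivation:
After op 1 paint(8,6,K):
YYYYYYYY
YYYYYYYY
YYYYYYYY
YYYYYYBY
YYYYYYBY
YYYYYYBY
YYYYYYBY
YYYYYYYY
YYYYYYKY
After op 2 paint(5,0,K):
YYYYYYYY
YYYYYYYY
YYYYYYYY
YYYYYYBY
YYYYYYBY
KYYYYYBY
YYYYYYBY
YYYYYYYY
YYYYYYKY
After op 3 paint(1,2,W):
YYYYYYYY
YYWYYYYY
YYYYYYYY
YYYYYYBY
YYYYYYBY
KYYYYYBY
YYYYYYBY
YYYYYYYY
YYYYYYKY
After op 4 fill(7,3,W) [65 cells changed]:
WWWWWWWW
WWWWWWWW
WWWWWWWW
WWWWWWBW
WWWWWWBW
KWWWWWBW
WWWWWWBW
WWWWWWWW
WWWWWWKW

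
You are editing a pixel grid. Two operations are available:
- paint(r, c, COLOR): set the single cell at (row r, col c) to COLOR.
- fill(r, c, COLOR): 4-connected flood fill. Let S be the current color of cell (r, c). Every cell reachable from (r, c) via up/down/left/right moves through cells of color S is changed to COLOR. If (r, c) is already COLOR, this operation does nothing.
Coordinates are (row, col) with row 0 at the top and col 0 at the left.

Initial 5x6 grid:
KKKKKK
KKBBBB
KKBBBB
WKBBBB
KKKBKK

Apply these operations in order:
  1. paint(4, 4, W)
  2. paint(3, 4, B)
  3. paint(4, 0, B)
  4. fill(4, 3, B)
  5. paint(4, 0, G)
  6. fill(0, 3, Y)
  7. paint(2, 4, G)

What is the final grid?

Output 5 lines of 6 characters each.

After op 1 paint(4,4,W):
KKKKKK
KKBBBB
KKBBBB
WKBBBB
KKKBWK
After op 2 paint(3,4,B):
KKKKKK
KKBBBB
KKBBBB
WKBBBB
KKKBWK
After op 3 paint(4,0,B):
KKKKKK
KKBBBB
KKBBBB
WKBBBB
BKKBWK
After op 4 fill(4,3,B) [0 cells changed]:
KKKKKK
KKBBBB
KKBBBB
WKBBBB
BKKBWK
After op 5 paint(4,0,G):
KKKKKK
KKBBBB
KKBBBB
WKBBBB
GKKBWK
After op 6 fill(0,3,Y) [13 cells changed]:
YYYYYY
YYBBBB
YYBBBB
WYBBBB
GYYBWK
After op 7 paint(2,4,G):
YYYYYY
YYBBBB
YYBBGB
WYBBBB
GYYBWK

Answer: YYYYYY
YYBBBB
YYBBGB
WYBBBB
GYYBWK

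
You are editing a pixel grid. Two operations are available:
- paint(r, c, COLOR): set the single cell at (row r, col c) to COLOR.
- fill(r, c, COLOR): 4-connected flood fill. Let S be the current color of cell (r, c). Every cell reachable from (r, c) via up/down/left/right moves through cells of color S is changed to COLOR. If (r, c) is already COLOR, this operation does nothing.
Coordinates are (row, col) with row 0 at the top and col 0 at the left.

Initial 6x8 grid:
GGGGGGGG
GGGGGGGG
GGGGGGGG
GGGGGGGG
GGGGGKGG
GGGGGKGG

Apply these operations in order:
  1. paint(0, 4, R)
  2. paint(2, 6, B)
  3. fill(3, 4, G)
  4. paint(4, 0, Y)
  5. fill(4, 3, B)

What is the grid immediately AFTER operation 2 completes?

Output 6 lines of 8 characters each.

Answer: GGGGRGGG
GGGGGGGG
GGGGGGBG
GGGGGGGG
GGGGGKGG
GGGGGKGG

Derivation:
After op 1 paint(0,4,R):
GGGGRGGG
GGGGGGGG
GGGGGGGG
GGGGGGGG
GGGGGKGG
GGGGGKGG
After op 2 paint(2,6,B):
GGGGRGGG
GGGGGGGG
GGGGGGBG
GGGGGGGG
GGGGGKGG
GGGGGKGG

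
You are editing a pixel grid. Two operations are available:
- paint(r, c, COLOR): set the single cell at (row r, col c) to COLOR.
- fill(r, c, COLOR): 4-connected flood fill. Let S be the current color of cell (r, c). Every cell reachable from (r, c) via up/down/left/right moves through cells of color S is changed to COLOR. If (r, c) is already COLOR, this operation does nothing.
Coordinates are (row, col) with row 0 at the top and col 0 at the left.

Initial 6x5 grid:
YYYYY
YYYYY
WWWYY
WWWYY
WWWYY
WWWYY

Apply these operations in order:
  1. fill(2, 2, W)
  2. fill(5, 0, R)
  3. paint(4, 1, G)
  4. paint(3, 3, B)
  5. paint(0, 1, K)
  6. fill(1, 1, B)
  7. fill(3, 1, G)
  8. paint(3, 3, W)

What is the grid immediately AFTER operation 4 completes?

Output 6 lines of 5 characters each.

After op 1 fill(2,2,W) [0 cells changed]:
YYYYY
YYYYY
WWWYY
WWWYY
WWWYY
WWWYY
After op 2 fill(5,0,R) [12 cells changed]:
YYYYY
YYYYY
RRRYY
RRRYY
RRRYY
RRRYY
After op 3 paint(4,1,G):
YYYYY
YYYYY
RRRYY
RRRYY
RGRYY
RRRYY
After op 4 paint(3,3,B):
YYYYY
YYYYY
RRRYY
RRRBY
RGRYY
RRRYY

Answer: YYYYY
YYYYY
RRRYY
RRRBY
RGRYY
RRRYY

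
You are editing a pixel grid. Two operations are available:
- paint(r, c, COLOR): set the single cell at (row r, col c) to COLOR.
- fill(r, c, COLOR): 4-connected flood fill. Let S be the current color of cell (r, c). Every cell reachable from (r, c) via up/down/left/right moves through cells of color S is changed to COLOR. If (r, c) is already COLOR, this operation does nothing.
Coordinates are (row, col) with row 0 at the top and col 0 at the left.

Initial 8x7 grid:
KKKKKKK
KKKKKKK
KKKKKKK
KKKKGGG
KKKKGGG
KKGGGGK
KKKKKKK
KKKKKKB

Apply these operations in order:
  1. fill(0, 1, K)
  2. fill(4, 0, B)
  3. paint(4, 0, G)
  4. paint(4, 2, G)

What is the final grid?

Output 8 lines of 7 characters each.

Answer: BBBBBBB
BBBBBBB
BBBBBBB
BBBBGGG
GBGBGGG
BBGGGGB
BBBBBBB
BBBBBBB

Derivation:
After op 1 fill(0,1,K) [0 cells changed]:
KKKKKKK
KKKKKKK
KKKKKKK
KKKKGGG
KKKKGGG
KKGGGGK
KKKKKKK
KKKKKKB
After op 2 fill(4,0,B) [45 cells changed]:
BBBBBBB
BBBBBBB
BBBBBBB
BBBBGGG
BBBBGGG
BBGGGGB
BBBBBBB
BBBBBBB
After op 3 paint(4,0,G):
BBBBBBB
BBBBBBB
BBBBBBB
BBBBGGG
GBBBGGG
BBGGGGB
BBBBBBB
BBBBBBB
After op 4 paint(4,2,G):
BBBBBBB
BBBBBBB
BBBBBBB
BBBBGGG
GBGBGGG
BBGGGGB
BBBBBBB
BBBBBBB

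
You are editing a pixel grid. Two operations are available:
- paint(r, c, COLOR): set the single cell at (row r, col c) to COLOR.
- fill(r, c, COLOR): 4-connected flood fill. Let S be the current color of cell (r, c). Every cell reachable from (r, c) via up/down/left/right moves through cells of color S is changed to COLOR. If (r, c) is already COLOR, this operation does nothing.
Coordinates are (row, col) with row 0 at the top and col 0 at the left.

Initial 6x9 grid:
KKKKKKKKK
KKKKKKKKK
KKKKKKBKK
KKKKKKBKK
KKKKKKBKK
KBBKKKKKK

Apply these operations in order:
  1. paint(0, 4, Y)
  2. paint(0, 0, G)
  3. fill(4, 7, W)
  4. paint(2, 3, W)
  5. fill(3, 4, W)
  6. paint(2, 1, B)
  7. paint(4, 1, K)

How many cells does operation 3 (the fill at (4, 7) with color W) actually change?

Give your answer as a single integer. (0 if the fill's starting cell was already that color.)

Answer: 47

Derivation:
After op 1 paint(0,4,Y):
KKKKYKKKK
KKKKKKKKK
KKKKKKBKK
KKKKKKBKK
KKKKKKBKK
KBBKKKKKK
After op 2 paint(0,0,G):
GKKKYKKKK
KKKKKKKKK
KKKKKKBKK
KKKKKKBKK
KKKKKKBKK
KBBKKKKKK
After op 3 fill(4,7,W) [47 cells changed]:
GWWWYWWWW
WWWWWWWWW
WWWWWWBWW
WWWWWWBWW
WWWWWWBWW
WBBWWWWWW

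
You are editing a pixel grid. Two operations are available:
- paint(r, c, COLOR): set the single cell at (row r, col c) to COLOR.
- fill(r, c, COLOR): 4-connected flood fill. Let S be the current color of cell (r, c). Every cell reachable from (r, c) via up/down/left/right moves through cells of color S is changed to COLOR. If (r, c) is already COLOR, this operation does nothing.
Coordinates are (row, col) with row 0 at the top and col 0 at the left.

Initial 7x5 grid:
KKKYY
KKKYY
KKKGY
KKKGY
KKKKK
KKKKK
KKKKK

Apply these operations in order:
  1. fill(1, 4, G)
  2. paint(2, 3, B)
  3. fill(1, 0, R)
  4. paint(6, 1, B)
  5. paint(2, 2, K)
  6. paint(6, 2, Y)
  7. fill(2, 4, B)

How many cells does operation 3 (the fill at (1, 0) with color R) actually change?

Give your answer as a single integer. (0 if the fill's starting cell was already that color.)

After op 1 fill(1,4,G) [6 cells changed]:
KKKGG
KKKGG
KKKGG
KKKGG
KKKKK
KKKKK
KKKKK
After op 2 paint(2,3,B):
KKKGG
KKKGG
KKKBG
KKKGG
KKKKK
KKKKK
KKKKK
After op 3 fill(1,0,R) [27 cells changed]:
RRRGG
RRRGG
RRRBG
RRRGG
RRRRR
RRRRR
RRRRR

Answer: 27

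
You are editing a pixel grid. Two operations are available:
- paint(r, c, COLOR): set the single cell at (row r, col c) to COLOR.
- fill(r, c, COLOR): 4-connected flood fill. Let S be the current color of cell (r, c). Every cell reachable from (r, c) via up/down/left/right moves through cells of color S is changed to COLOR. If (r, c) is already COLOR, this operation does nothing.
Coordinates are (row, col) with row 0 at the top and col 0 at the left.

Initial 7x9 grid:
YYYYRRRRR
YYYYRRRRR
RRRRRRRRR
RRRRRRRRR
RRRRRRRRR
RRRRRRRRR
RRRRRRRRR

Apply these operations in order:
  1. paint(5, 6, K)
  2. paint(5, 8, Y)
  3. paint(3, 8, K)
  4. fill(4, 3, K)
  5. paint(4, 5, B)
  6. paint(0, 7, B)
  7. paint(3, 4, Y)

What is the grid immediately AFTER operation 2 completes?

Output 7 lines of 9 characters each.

Answer: YYYYRRRRR
YYYYRRRRR
RRRRRRRRR
RRRRRRRRR
RRRRRRRRR
RRRRRRKRY
RRRRRRRRR

Derivation:
After op 1 paint(5,6,K):
YYYYRRRRR
YYYYRRRRR
RRRRRRRRR
RRRRRRRRR
RRRRRRRRR
RRRRRRKRR
RRRRRRRRR
After op 2 paint(5,8,Y):
YYYYRRRRR
YYYYRRRRR
RRRRRRRRR
RRRRRRRRR
RRRRRRRRR
RRRRRRKRY
RRRRRRRRR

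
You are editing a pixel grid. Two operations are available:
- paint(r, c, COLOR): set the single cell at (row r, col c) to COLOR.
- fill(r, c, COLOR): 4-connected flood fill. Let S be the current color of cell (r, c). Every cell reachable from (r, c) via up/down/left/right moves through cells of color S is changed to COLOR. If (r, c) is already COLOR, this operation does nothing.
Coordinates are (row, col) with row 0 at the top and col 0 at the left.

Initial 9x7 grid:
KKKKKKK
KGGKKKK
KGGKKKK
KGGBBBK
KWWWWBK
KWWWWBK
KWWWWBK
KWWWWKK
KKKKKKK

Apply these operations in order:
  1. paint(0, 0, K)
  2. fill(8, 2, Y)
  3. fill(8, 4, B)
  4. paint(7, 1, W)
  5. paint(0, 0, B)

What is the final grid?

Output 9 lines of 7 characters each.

After op 1 paint(0,0,K):
KKKKKKK
KGGKKKK
KGGKKKK
KGGBBBK
KWWWWBK
KWWWWBK
KWWWWBK
KWWWWKK
KKKKKKK
After op 2 fill(8,2,Y) [35 cells changed]:
YYYYYYY
YGGYYYY
YGGYYYY
YGGBBBY
YWWWWBY
YWWWWBY
YWWWWBY
YWWWWYY
YYYYYYY
After op 3 fill(8,4,B) [35 cells changed]:
BBBBBBB
BGGBBBB
BGGBBBB
BGGBBBB
BWWWWBB
BWWWWBB
BWWWWBB
BWWWWBB
BBBBBBB
After op 4 paint(7,1,W):
BBBBBBB
BGGBBBB
BGGBBBB
BGGBBBB
BWWWWBB
BWWWWBB
BWWWWBB
BWWWWBB
BBBBBBB
After op 5 paint(0,0,B):
BBBBBBB
BGGBBBB
BGGBBBB
BGGBBBB
BWWWWBB
BWWWWBB
BWWWWBB
BWWWWBB
BBBBBBB

Answer: BBBBBBB
BGGBBBB
BGGBBBB
BGGBBBB
BWWWWBB
BWWWWBB
BWWWWBB
BWWWWBB
BBBBBBB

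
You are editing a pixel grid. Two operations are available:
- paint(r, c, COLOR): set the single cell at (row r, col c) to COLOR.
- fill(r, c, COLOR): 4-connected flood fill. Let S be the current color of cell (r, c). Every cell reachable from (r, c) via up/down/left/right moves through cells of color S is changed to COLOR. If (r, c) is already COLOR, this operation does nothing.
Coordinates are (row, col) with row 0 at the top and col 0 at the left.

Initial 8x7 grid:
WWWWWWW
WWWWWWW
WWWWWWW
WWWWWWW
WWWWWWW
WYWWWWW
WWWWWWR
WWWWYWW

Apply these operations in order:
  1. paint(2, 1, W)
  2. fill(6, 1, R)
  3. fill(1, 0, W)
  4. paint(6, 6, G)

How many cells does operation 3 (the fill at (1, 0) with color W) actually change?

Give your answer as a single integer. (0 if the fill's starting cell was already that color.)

Answer: 54

Derivation:
After op 1 paint(2,1,W):
WWWWWWW
WWWWWWW
WWWWWWW
WWWWWWW
WWWWWWW
WYWWWWW
WWWWWWR
WWWWYWW
After op 2 fill(6,1,R) [53 cells changed]:
RRRRRRR
RRRRRRR
RRRRRRR
RRRRRRR
RRRRRRR
RYRRRRR
RRRRRRR
RRRRYRR
After op 3 fill(1,0,W) [54 cells changed]:
WWWWWWW
WWWWWWW
WWWWWWW
WWWWWWW
WWWWWWW
WYWWWWW
WWWWWWW
WWWWYWW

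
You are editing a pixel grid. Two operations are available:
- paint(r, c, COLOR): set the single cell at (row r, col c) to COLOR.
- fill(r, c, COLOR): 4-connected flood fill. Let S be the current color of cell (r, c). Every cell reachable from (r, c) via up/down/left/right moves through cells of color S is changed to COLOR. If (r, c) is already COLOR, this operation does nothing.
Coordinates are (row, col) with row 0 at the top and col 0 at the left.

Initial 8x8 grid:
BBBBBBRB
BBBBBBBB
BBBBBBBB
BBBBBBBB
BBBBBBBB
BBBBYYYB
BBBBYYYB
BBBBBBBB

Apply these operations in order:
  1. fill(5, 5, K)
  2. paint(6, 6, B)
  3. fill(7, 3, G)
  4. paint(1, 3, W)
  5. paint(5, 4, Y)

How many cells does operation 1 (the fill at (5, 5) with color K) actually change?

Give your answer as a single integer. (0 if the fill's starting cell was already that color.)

Answer: 6

Derivation:
After op 1 fill(5,5,K) [6 cells changed]:
BBBBBBRB
BBBBBBBB
BBBBBBBB
BBBBBBBB
BBBBBBBB
BBBBKKKB
BBBBKKKB
BBBBBBBB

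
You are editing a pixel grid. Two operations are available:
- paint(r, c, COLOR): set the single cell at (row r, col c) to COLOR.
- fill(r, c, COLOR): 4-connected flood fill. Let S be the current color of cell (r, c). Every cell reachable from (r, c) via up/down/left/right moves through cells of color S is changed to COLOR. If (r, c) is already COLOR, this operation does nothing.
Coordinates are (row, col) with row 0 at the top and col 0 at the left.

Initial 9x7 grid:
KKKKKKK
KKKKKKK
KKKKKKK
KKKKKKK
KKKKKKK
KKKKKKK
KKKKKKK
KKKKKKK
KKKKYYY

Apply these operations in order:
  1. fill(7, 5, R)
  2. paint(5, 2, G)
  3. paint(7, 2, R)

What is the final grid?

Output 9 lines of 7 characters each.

After op 1 fill(7,5,R) [60 cells changed]:
RRRRRRR
RRRRRRR
RRRRRRR
RRRRRRR
RRRRRRR
RRRRRRR
RRRRRRR
RRRRRRR
RRRRYYY
After op 2 paint(5,2,G):
RRRRRRR
RRRRRRR
RRRRRRR
RRRRRRR
RRRRRRR
RRGRRRR
RRRRRRR
RRRRRRR
RRRRYYY
After op 3 paint(7,2,R):
RRRRRRR
RRRRRRR
RRRRRRR
RRRRRRR
RRRRRRR
RRGRRRR
RRRRRRR
RRRRRRR
RRRRYYY

Answer: RRRRRRR
RRRRRRR
RRRRRRR
RRRRRRR
RRRRRRR
RRGRRRR
RRRRRRR
RRRRRRR
RRRRYYY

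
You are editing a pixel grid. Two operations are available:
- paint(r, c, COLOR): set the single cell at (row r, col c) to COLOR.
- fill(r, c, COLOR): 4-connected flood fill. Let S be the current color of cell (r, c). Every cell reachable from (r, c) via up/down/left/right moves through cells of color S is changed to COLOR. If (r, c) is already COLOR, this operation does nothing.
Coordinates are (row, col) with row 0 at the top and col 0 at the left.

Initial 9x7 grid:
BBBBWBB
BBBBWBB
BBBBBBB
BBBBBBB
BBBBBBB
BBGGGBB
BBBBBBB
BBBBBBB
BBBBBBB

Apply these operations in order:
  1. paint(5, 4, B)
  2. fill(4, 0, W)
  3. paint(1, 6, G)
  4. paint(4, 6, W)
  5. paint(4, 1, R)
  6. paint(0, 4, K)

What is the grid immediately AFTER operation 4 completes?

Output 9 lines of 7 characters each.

Answer: WWWWWWW
WWWWWWG
WWWWWWW
WWWWWWW
WWWWWWW
WWGGWWW
WWWWWWW
WWWWWWW
WWWWWWW

Derivation:
After op 1 paint(5,4,B):
BBBBWBB
BBBBWBB
BBBBBBB
BBBBBBB
BBBBBBB
BBGGBBB
BBBBBBB
BBBBBBB
BBBBBBB
After op 2 fill(4,0,W) [59 cells changed]:
WWWWWWW
WWWWWWW
WWWWWWW
WWWWWWW
WWWWWWW
WWGGWWW
WWWWWWW
WWWWWWW
WWWWWWW
After op 3 paint(1,6,G):
WWWWWWW
WWWWWWG
WWWWWWW
WWWWWWW
WWWWWWW
WWGGWWW
WWWWWWW
WWWWWWW
WWWWWWW
After op 4 paint(4,6,W):
WWWWWWW
WWWWWWG
WWWWWWW
WWWWWWW
WWWWWWW
WWGGWWW
WWWWWWW
WWWWWWW
WWWWWWW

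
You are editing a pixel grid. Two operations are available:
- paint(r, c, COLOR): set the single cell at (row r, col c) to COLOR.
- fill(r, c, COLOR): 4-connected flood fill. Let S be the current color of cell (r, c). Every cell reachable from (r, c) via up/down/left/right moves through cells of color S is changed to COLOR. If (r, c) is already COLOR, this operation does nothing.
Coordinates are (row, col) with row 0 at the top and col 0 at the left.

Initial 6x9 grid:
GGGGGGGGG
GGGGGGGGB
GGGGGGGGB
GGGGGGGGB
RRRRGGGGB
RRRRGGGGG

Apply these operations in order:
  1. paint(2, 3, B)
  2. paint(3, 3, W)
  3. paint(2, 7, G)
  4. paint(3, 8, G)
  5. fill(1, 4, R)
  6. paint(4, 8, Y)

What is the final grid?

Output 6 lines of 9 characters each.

Answer: RRRRRRRRR
RRRRRRRRB
RRRBRRRRB
RRRWRRRRR
RRRRRRRRY
RRRRRRRRR

Derivation:
After op 1 paint(2,3,B):
GGGGGGGGG
GGGGGGGGB
GGGBGGGGB
GGGGGGGGB
RRRRGGGGB
RRRRGGGGG
After op 2 paint(3,3,W):
GGGGGGGGG
GGGGGGGGB
GGGBGGGGB
GGGWGGGGB
RRRRGGGGB
RRRRGGGGG
After op 3 paint(2,7,G):
GGGGGGGGG
GGGGGGGGB
GGGBGGGGB
GGGWGGGGB
RRRRGGGGB
RRRRGGGGG
After op 4 paint(3,8,G):
GGGGGGGGG
GGGGGGGGB
GGGBGGGGB
GGGWGGGGG
RRRRGGGGB
RRRRGGGGG
After op 5 fill(1,4,R) [41 cells changed]:
RRRRRRRRR
RRRRRRRRB
RRRBRRRRB
RRRWRRRRR
RRRRRRRRB
RRRRRRRRR
After op 6 paint(4,8,Y):
RRRRRRRRR
RRRRRRRRB
RRRBRRRRB
RRRWRRRRR
RRRRRRRRY
RRRRRRRRR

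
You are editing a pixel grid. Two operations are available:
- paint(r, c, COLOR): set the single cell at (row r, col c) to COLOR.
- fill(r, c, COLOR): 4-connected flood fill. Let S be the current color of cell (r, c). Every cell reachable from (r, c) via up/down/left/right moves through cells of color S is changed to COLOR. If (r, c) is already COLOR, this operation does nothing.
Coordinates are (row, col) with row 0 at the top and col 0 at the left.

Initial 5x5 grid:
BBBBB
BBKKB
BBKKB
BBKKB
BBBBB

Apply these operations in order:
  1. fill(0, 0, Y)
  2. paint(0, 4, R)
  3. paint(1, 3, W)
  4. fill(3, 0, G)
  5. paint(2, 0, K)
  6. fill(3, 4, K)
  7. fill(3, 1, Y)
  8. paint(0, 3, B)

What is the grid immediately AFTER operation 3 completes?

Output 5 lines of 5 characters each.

After op 1 fill(0,0,Y) [19 cells changed]:
YYYYY
YYKKY
YYKKY
YYKKY
YYYYY
After op 2 paint(0,4,R):
YYYYR
YYKKY
YYKKY
YYKKY
YYYYY
After op 3 paint(1,3,W):
YYYYR
YYKWY
YYKKY
YYKKY
YYYYY

Answer: YYYYR
YYKWY
YYKKY
YYKKY
YYYYY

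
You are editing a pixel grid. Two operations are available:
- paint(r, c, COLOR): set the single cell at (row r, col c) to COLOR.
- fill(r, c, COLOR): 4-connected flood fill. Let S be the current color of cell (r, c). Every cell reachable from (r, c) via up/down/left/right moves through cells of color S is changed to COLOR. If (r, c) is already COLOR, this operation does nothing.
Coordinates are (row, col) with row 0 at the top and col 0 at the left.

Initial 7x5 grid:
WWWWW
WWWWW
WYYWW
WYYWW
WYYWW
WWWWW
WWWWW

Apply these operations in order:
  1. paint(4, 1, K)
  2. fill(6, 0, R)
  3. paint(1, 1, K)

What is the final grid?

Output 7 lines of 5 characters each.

Answer: RRRRR
RKRRR
RYYRR
RYYRR
RKYRR
RRRRR
RRRRR

Derivation:
After op 1 paint(4,1,K):
WWWWW
WWWWW
WYYWW
WYYWW
WKYWW
WWWWW
WWWWW
After op 2 fill(6,0,R) [29 cells changed]:
RRRRR
RRRRR
RYYRR
RYYRR
RKYRR
RRRRR
RRRRR
After op 3 paint(1,1,K):
RRRRR
RKRRR
RYYRR
RYYRR
RKYRR
RRRRR
RRRRR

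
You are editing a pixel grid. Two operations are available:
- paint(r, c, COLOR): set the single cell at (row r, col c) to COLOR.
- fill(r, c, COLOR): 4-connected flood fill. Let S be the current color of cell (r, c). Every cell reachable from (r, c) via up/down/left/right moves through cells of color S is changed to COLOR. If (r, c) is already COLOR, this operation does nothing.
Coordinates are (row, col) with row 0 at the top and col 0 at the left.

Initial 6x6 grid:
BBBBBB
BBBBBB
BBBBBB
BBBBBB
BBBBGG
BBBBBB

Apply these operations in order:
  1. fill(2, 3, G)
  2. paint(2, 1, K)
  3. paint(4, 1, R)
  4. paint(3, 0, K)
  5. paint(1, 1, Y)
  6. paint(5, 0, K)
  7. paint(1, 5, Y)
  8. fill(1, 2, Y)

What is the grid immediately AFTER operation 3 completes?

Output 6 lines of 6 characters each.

Answer: GGGGGG
GGGGGG
GKGGGG
GGGGGG
GRGGGG
GGGGGG

Derivation:
After op 1 fill(2,3,G) [34 cells changed]:
GGGGGG
GGGGGG
GGGGGG
GGGGGG
GGGGGG
GGGGGG
After op 2 paint(2,1,K):
GGGGGG
GGGGGG
GKGGGG
GGGGGG
GGGGGG
GGGGGG
After op 3 paint(4,1,R):
GGGGGG
GGGGGG
GKGGGG
GGGGGG
GRGGGG
GGGGGG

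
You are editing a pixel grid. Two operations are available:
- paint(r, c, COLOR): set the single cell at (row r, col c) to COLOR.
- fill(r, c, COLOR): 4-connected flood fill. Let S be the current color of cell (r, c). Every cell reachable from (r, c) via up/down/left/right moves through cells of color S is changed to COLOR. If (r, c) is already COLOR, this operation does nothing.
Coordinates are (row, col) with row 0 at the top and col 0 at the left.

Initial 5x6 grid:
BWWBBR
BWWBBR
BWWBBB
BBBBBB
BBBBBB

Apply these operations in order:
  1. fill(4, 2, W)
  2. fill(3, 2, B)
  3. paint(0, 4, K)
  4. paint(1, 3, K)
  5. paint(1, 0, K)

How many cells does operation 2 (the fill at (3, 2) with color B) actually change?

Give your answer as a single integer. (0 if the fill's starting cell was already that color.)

Answer: 28

Derivation:
After op 1 fill(4,2,W) [22 cells changed]:
WWWWWR
WWWWWR
WWWWWW
WWWWWW
WWWWWW
After op 2 fill(3,2,B) [28 cells changed]:
BBBBBR
BBBBBR
BBBBBB
BBBBBB
BBBBBB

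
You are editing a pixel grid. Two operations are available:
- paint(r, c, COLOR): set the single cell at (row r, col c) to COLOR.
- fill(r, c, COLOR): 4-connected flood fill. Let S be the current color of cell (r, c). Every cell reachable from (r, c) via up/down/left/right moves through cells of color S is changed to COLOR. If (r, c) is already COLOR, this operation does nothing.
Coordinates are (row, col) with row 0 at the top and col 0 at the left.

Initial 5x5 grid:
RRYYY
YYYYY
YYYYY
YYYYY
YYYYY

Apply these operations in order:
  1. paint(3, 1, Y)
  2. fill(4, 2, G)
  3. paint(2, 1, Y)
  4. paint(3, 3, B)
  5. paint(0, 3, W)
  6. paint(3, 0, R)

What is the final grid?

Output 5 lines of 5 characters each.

After op 1 paint(3,1,Y):
RRYYY
YYYYY
YYYYY
YYYYY
YYYYY
After op 2 fill(4,2,G) [23 cells changed]:
RRGGG
GGGGG
GGGGG
GGGGG
GGGGG
After op 3 paint(2,1,Y):
RRGGG
GGGGG
GYGGG
GGGGG
GGGGG
After op 4 paint(3,3,B):
RRGGG
GGGGG
GYGGG
GGGBG
GGGGG
After op 5 paint(0,3,W):
RRGWG
GGGGG
GYGGG
GGGBG
GGGGG
After op 6 paint(3,0,R):
RRGWG
GGGGG
GYGGG
RGGBG
GGGGG

Answer: RRGWG
GGGGG
GYGGG
RGGBG
GGGGG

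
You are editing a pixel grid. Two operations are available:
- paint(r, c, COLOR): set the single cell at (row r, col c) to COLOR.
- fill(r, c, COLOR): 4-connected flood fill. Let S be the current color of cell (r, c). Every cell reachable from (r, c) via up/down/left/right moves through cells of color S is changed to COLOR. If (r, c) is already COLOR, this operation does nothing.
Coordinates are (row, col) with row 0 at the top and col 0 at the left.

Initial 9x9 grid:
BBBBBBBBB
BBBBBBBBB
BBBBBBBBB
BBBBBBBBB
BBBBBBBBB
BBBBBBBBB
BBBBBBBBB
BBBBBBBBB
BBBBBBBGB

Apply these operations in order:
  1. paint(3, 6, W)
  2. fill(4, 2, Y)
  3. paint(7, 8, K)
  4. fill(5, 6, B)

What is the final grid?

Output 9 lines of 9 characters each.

Answer: BBBBBBBBB
BBBBBBBBB
BBBBBBBBB
BBBBBBWBB
BBBBBBBBB
BBBBBBBBB
BBBBBBBBB
BBBBBBBBK
BBBBBBBGY

Derivation:
After op 1 paint(3,6,W):
BBBBBBBBB
BBBBBBBBB
BBBBBBBBB
BBBBBBWBB
BBBBBBBBB
BBBBBBBBB
BBBBBBBBB
BBBBBBBBB
BBBBBBBGB
After op 2 fill(4,2,Y) [79 cells changed]:
YYYYYYYYY
YYYYYYYYY
YYYYYYYYY
YYYYYYWYY
YYYYYYYYY
YYYYYYYYY
YYYYYYYYY
YYYYYYYYY
YYYYYYYGY
After op 3 paint(7,8,K):
YYYYYYYYY
YYYYYYYYY
YYYYYYYYY
YYYYYYWYY
YYYYYYYYY
YYYYYYYYY
YYYYYYYYY
YYYYYYYYK
YYYYYYYGY
After op 4 fill(5,6,B) [77 cells changed]:
BBBBBBBBB
BBBBBBBBB
BBBBBBBBB
BBBBBBWBB
BBBBBBBBB
BBBBBBBBB
BBBBBBBBB
BBBBBBBBK
BBBBBBBGY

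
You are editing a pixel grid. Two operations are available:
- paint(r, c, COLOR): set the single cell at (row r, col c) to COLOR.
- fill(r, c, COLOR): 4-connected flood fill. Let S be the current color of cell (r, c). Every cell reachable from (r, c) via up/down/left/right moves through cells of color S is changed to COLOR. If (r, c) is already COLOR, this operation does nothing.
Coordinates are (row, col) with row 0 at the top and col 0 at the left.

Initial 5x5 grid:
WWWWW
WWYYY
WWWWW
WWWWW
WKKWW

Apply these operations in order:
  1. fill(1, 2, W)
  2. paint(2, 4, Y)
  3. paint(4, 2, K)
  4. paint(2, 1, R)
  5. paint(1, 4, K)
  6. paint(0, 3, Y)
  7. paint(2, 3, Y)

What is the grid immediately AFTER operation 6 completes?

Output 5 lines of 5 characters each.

After op 1 fill(1,2,W) [3 cells changed]:
WWWWW
WWWWW
WWWWW
WWWWW
WKKWW
After op 2 paint(2,4,Y):
WWWWW
WWWWW
WWWWY
WWWWW
WKKWW
After op 3 paint(4,2,K):
WWWWW
WWWWW
WWWWY
WWWWW
WKKWW
After op 4 paint(2,1,R):
WWWWW
WWWWW
WRWWY
WWWWW
WKKWW
After op 5 paint(1,4,K):
WWWWW
WWWWK
WRWWY
WWWWW
WKKWW
After op 6 paint(0,3,Y):
WWWYW
WWWWK
WRWWY
WWWWW
WKKWW

Answer: WWWYW
WWWWK
WRWWY
WWWWW
WKKWW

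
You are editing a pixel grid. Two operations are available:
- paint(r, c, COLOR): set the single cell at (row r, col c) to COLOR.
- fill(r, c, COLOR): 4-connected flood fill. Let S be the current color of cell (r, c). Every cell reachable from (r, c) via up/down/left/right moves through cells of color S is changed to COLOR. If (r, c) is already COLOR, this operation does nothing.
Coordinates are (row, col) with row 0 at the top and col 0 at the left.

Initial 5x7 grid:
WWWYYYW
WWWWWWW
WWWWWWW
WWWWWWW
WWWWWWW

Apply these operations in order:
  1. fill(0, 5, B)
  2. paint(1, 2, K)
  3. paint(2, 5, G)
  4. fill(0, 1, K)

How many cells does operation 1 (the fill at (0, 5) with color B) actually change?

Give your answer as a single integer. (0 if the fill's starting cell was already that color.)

After op 1 fill(0,5,B) [3 cells changed]:
WWWBBBW
WWWWWWW
WWWWWWW
WWWWWWW
WWWWWWW

Answer: 3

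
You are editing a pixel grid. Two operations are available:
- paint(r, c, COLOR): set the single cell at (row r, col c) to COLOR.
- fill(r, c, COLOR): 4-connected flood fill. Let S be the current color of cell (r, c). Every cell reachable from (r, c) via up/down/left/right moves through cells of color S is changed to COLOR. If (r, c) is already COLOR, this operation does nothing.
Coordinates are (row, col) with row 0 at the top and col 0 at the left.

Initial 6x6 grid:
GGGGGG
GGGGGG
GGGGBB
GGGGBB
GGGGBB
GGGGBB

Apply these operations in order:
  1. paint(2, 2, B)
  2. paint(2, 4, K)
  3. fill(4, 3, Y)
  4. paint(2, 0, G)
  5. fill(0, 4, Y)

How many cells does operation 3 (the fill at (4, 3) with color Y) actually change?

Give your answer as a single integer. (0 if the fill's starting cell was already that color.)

Answer: 27

Derivation:
After op 1 paint(2,2,B):
GGGGGG
GGGGGG
GGBGBB
GGGGBB
GGGGBB
GGGGBB
After op 2 paint(2,4,K):
GGGGGG
GGGGGG
GGBGKB
GGGGBB
GGGGBB
GGGGBB
After op 3 fill(4,3,Y) [27 cells changed]:
YYYYYY
YYYYYY
YYBYKB
YYYYBB
YYYYBB
YYYYBB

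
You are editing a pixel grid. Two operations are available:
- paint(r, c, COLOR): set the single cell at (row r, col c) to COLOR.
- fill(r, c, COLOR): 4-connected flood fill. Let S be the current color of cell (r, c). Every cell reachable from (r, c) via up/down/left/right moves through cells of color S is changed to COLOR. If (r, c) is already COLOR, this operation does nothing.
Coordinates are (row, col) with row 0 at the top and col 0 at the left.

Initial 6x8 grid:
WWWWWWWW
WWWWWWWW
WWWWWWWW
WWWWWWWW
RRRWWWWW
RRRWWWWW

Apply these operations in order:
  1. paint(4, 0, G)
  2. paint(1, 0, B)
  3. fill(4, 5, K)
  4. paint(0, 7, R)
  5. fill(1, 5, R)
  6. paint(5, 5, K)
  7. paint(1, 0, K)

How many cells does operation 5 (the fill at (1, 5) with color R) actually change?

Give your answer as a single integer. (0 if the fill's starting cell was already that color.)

Answer: 40

Derivation:
After op 1 paint(4,0,G):
WWWWWWWW
WWWWWWWW
WWWWWWWW
WWWWWWWW
GRRWWWWW
RRRWWWWW
After op 2 paint(1,0,B):
WWWWWWWW
BWWWWWWW
WWWWWWWW
WWWWWWWW
GRRWWWWW
RRRWWWWW
After op 3 fill(4,5,K) [41 cells changed]:
KKKKKKKK
BKKKKKKK
KKKKKKKK
KKKKKKKK
GRRKKKKK
RRRKKKKK
After op 4 paint(0,7,R):
KKKKKKKR
BKKKKKKK
KKKKKKKK
KKKKKKKK
GRRKKKKK
RRRKKKKK
After op 5 fill(1,5,R) [40 cells changed]:
RRRRRRRR
BRRRRRRR
RRRRRRRR
RRRRRRRR
GRRRRRRR
RRRRRRRR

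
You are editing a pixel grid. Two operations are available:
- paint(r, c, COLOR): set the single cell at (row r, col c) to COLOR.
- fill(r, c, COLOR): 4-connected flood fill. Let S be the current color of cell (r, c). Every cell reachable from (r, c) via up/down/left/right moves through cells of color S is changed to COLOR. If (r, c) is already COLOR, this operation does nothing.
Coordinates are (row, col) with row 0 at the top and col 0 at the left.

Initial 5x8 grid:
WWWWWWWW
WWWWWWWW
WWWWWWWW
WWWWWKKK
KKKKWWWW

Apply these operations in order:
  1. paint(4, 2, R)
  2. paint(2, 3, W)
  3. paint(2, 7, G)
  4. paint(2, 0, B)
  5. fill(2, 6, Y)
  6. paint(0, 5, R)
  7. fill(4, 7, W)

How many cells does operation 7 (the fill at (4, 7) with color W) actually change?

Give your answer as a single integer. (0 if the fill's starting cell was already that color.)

Answer: 30

Derivation:
After op 1 paint(4,2,R):
WWWWWWWW
WWWWWWWW
WWWWWWWW
WWWWWKKK
KKRKWWWW
After op 2 paint(2,3,W):
WWWWWWWW
WWWWWWWW
WWWWWWWW
WWWWWKKK
KKRKWWWW
After op 3 paint(2,7,G):
WWWWWWWW
WWWWWWWW
WWWWWWWG
WWWWWKKK
KKRKWWWW
After op 4 paint(2,0,B):
WWWWWWWW
WWWWWWWW
BWWWWWWG
WWWWWKKK
KKRKWWWW
After op 5 fill(2,6,Y) [31 cells changed]:
YYYYYYYY
YYYYYYYY
BYYYYYYG
YYYYYKKK
KKRKYYYY
After op 6 paint(0,5,R):
YYYYYRYY
YYYYYYYY
BYYYYYYG
YYYYYKKK
KKRKYYYY
After op 7 fill(4,7,W) [30 cells changed]:
WWWWWRWW
WWWWWWWW
BWWWWWWG
WWWWWKKK
KKRKWWWW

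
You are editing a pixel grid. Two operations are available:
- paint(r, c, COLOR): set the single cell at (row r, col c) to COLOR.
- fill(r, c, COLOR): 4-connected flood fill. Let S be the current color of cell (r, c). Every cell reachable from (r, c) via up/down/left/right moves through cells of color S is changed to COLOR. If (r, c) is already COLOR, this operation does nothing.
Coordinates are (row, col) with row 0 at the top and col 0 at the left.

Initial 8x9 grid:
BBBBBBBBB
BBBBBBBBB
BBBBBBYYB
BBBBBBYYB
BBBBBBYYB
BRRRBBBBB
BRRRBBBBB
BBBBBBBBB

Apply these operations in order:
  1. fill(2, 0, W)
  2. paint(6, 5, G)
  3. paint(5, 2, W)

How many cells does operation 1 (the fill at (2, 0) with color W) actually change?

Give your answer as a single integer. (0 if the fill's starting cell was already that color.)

After op 1 fill(2,0,W) [60 cells changed]:
WWWWWWWWW
WWWWWWWWW
WWWWWWYYW
WWWWWWYYW
WWWWWWYYW
WRRRWWWWW
WRRRWWWWW
WWWWWWWWW

Answer: 60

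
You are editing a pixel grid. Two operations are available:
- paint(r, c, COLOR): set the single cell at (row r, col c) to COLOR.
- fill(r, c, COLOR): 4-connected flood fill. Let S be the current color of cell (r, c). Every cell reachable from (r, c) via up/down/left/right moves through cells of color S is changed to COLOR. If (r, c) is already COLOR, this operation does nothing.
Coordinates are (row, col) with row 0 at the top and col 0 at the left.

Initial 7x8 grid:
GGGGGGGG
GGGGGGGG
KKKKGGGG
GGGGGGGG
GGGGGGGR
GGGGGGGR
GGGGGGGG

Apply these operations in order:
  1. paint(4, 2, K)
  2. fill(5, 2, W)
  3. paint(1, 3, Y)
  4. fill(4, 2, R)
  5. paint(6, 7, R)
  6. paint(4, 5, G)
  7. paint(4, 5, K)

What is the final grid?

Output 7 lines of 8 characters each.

After op 1 paint(4,2,K):
GGGGGGGG
GGGGGGGG
KKKKGGGG
GGGGGGGG
GGKGGGGR
GGGGGGGR
GGGGGGGG
After op 2 fill(5,2,W) [49 cells changed]:
WWWWWWWW
WWWWWWWW
KKKKWWWW
WWWWWWWW
WWKWWWWR
WWWWWWWR
WWWWWWWW
After op 3 paint(1,3,Y):
WWWWWWWW
WWWYWWWW
KKKKWWWW
WWWWWWWW
WWKWWWWR
WWWWWWWR
WWWWWWWW
After op 4 fill(4,2,R) [1 cells changed]:
WWWWWWWW
WWWYWWWW
KKKKWWWW
WWWWWWWW
WWRWWWWR
WWWWWWWR
WWWWWWWW
After op 5 paint(6,7,R):
WWWWWWWW
WWWYWWWW
KKKKWWWW
WWWWWWWW
WWRWWWWR
WWWWWWWR
WWWWWWWR
After op 6 paint(4,5,G):
WWWWWWWW
WWWYWWWW
KKKKWWWW
WWWWWWWW
WWRWWGWR
WWWWWWWR
WWWWWWWR
After op 7 paint(4,5,K):
WWWWWWWW
WWWYWWWW
KKKKWWWW
WWWWWWWW
WWRWWKWR
WWWWWWWR
WWWWWWWR

Answer: WWWWWWWW
WWWYWWWW
KKKKWWWW
WWWWWWWW
WWRWWKWR
WWWWWWWR
WWWWWWWR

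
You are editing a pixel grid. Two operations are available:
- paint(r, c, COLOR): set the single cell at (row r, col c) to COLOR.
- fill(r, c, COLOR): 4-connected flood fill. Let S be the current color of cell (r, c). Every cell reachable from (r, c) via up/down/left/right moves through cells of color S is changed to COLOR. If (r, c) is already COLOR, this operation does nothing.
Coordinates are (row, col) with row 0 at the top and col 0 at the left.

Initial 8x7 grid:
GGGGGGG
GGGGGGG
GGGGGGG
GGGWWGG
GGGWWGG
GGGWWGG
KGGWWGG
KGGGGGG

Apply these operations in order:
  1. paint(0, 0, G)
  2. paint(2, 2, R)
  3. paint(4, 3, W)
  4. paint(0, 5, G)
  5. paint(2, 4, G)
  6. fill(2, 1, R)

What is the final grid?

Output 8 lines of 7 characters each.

Answer: RRRRRRR
RRRRRRR
RRRRRRR
RRRWWRR
RRRWWRR
RRRWWRR
KRRWWRR
KRRRRRR

Derivation:
After op 1 paint(0,0,G):
GGGGGGG
GGGGGGG
GGGGGGG
GGGWWGG
GGGWWGG
GGGWWGG
KGGWWGG
KGGGGGG
After op 2 paint(2,2,R):
GGGGGGG
GGGGGGG
GGRGGGG
GGGWWGG
GGGWWGG
GGGWWGG
KGGWWGG
KGGGGGG
After op 3 paint(4,3,W):
GGGGGGG
GGGGGGG
GGRGGGG
GGGWWGG
GGGWWGG
GGGWWGG
KGGWWGG
KGGGGGG
After op 4 paint(0,5,G):
GGGGGGG
GGGGGGG
GGRGGGG
GGGWWGG
GGGWWGG
GGGWWGG
KGGWWGG
KGGGGGG
After op 5 paint(2,4,G):
GGGGGGG
GGGGGGG
GGRGGGG
GGGWWGG
GGGWWGG
GGGWWGG
KGGWWGG
KGGGGGG
After op 6 fill(2,1,R) [45 cells changed]:
RRRRRRR
RRRRRRR
RRRRRRR
RRRWWRR
RRRWWRR
RRRWWRR
KRRWWRR
KRRRRRR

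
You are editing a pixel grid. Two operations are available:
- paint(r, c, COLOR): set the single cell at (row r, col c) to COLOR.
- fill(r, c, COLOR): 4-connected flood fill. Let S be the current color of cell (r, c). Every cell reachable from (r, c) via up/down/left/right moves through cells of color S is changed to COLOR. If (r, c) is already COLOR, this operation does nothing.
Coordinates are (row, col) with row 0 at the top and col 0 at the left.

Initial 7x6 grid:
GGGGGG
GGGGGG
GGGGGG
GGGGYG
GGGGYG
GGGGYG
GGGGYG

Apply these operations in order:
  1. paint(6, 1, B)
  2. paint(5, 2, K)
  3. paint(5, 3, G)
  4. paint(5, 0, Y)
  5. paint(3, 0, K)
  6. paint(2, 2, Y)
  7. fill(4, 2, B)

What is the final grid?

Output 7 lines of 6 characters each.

Answer: BBBBBB
BBBBBB
BBYBBB
KBBBYB
BBBBYB
YBKBYB
GBBBYB

Derivation:
After op 1 paint(6,1,B):
GGGGGG
GGGGGG
GGGGGG
GGGGYG
GGGGYG
GGGGYG
GBGGYG
After op 2 paint(5,2,K):
GGGGGG
GGGGGG
GGGGGG
GGGGYG
GGGGYG
GGKGYG
GBGGYG
After op 3 paint(5,3,G):
GGGGGG
GGGGGG
GGGGGG
GGGGYG
GGGGYG
GGKGYG
GBGGYG
After op 4 paint(5,0,Y):
GGGGGG
GGGGGG
GGGGGG
GGGGYG
GGGGYG
YGKGYG
GBGGYG
After op 5 paint(3,0,K):
GGGGGG
GGGGGG
GGGGGG
KGGGYG
GGGGYG
YGKGYG
GBGGYG
After op 6 paint(2,2,Y):
GGGGGG
GGGGGG
GGYGGG
KGGGYG
GGGGYG
YGKGYG
GBGGYG
After op 7 fill(4,2,B) [32 cells changed]:
BBBBBB
BBBBBB
BBYBBB
KBBBYB
BBBBYB
YBKBYB
GBBBYB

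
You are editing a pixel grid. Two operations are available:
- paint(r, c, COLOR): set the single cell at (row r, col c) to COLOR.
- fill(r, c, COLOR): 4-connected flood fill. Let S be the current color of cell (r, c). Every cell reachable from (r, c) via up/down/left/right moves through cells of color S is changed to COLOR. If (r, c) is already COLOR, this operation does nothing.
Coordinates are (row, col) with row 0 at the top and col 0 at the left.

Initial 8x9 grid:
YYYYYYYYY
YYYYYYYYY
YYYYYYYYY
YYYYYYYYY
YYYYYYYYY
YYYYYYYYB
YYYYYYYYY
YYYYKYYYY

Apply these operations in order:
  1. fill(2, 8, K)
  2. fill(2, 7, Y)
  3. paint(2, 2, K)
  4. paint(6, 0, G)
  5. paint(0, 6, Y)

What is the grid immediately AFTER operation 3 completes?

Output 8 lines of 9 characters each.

Answer: YYYYYYYYY
YYYYYYYYY
YYKYYYYYY
YYYYYYYYY
YYYYYYYYY
YYYYYYYYB
YYYYYYYYY
YYYYYYYYY

Derivation:
After op 1 fill(2,8,K) [70 cells changed]:
KKKKKKKKK
KKKKKKKKK
KKKKKKKKK
KKKKKKKKK
KKKKKKKKK
KKKKKKKKB
KKKKKKKKK
KKKKKKKKK
After op 2 fill(2,7,Y) [71 cells changed]:
YYYYYYYYY
YYYYYYYYY
YYYYYYYYY
YYYYYYYYY
YYYYYYYYY
YYYYYYYYB
YYYYYYYYY
YYYYYYYYY
After op 3 paint(2,2,K):
YYYYYYYYY
YYYYYYYYY
YYKYYYYYY
YYYYYYYYY
YYYYYYYYY
YYYYYYYYB
YYYYYYYYY
YYYYYYYYY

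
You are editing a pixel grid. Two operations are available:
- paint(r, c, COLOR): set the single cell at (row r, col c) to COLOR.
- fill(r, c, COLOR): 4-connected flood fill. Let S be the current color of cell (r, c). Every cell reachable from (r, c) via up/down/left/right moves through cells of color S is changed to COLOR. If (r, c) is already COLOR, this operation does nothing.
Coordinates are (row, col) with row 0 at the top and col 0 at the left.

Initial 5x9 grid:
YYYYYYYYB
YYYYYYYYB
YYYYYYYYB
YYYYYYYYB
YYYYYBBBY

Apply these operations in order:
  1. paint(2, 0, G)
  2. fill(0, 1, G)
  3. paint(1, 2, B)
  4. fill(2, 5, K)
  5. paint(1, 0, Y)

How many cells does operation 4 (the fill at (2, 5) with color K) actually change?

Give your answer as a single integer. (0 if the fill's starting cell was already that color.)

After op 1 paint(2,0,G):
YYYYYYYYB
YYYYYYYYB
GYYYYYYYB
YYYYYYYYB
YYYYYBBBY
After op 2 fill(0,1,G) [36 cells changed]:
GGGGGGGGB
GGGGGGGGB
GGGGGGGGB
GGGGGGGGB
GGGGGBBBY
After op 3 paint(1,2,B):
GGGGGGGGB
GGBGGGGGB
GGGGGGGGB
GGGGGGGGB
GGGGGBBBY
After op 4 fill(2,5,K) [36 cells changed]:
KKKKKKKKB
KKBKKKKKB
KKKKKKKKB
KKKKKKKKB
KKKKKBBBY

Answer: 36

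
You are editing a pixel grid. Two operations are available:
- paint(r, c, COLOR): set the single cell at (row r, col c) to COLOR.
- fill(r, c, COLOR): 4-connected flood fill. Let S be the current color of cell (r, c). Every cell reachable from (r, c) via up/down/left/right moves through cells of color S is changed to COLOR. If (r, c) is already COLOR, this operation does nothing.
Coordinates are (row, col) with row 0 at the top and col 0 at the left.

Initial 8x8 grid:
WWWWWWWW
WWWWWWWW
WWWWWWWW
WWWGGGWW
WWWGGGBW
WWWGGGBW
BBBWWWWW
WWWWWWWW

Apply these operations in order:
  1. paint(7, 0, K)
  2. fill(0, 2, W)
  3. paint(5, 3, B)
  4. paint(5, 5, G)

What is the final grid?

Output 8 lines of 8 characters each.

Answer: WWWWWWWW
WWWWWWWW
WWWWWWWW
WWWGGGWW
WWWGGGBW
WWWBGGBW
BBBWWWWW
KWWWWWWW

Derivation:
After op 1 paint(7,0,K):
WWWWWWWW
WWWWWWWW
WWWWWWWW
WWWGGGWW
WWWGGGBW
WWWGGGBW
BBBWWWWW
KWWWWWWW
After op 2 fill(0,2,W) [0 cells changed]:
WWWWWWWW
WWWWWWWW
WWWWWWWW
WWWGGGWW
WWWGGGBW
WWWGGGBW
BBBWWWWW
KWWWWWWW
After op 3 paint(5,3,B):
WWWWWWWW
WWWWWWWW
WWWWWWWW
WWWGGGWW
WWWGGGBW
WWWBGGBW
BBBWWWWW
KWWWWWWW
After op 4 paint(5,5,G):
WWWWWWWW
WWWWWWWW
WWWWWWWW
WWWGGGWW
WWWGGGBW
WWWBGGBW
BBBWWWWW
KWWWWWWW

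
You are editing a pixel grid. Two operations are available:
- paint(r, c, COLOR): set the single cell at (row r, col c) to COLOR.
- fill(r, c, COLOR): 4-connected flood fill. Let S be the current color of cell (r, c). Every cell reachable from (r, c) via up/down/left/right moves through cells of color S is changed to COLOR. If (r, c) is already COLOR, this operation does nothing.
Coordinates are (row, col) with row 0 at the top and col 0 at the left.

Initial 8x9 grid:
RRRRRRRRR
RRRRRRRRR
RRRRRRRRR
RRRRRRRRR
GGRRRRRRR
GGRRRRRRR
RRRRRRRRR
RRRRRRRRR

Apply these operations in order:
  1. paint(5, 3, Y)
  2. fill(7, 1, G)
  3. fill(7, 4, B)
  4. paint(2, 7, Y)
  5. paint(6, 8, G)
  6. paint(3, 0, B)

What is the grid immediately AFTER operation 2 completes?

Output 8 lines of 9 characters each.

Answer: GGGGGGGGG
GGGGGGGGG
GGGGGGGGG
GGGGGGGGG
GGGGGGGGG
GGGYGGGGG
GGGGGGGGG
GGGGGGGGG

Derivation:
After op 1 paint(5,3,Y):
RRRRRRRRR
RRRRRRRRR
RRRRRRRRR
RRRRRRRRR
GGRRRRRRR
GGRYRRRRR
RRRRRRRRR
RRRRRRRRR
After op 2 fill(7,1,G) [67 cells changed]:
GGGGGGGGG
GGGGGGGGG
GGGGGGGGG
GGGGGGGGG
GGGGGGGGG
GGGYGGGGG
GGGGGGGGG
GGGGGGGGG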